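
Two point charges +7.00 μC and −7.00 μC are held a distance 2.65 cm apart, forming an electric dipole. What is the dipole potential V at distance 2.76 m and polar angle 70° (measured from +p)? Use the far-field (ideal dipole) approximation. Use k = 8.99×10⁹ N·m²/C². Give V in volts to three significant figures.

V ≈ 74.9 V

Dipole moment p = qd = (7.00×10⁻⁶ C)(0.0265 m) = 1.855×10⁻⁷ C·m.
The dipole potential is V = kp cosθ / r².
V = (8.99×10⁹)(1.855×10⁻⁷)·cos70° / (2.76)² = 74.88 V.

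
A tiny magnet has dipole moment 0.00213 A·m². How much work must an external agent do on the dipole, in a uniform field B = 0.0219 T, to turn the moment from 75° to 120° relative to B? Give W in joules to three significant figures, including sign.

W_ext = ΔU = −mB cosθ₂ + mB cosθ₁ = mB(cosθ₁ − cosθ₂).
W = (0.00213)(0.0219)·(cos75° − cos120°) = (4.665×10⁻⁵)·(+0.7588) = 3.540×10⁻⁵ J.

W ≈ 3.54×10⁻⁵ J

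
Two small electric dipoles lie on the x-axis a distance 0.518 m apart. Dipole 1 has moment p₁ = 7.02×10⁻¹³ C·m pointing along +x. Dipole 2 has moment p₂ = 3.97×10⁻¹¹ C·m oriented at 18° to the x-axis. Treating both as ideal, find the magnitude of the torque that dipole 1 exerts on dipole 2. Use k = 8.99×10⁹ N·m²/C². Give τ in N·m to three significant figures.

τ ≈ 1.11×10⁻¹² N·m

The second dipole sits on the axis of the first, so the field there is axial: E₁ = 2kp₁/r³ along +x.
E₁ = 2(8.99×10⁹)(7.02×10⁻¹³)/(0.518)³ = 0.09081 N/C.
Torque on the second dipole: τ = p₂ E₁ sinθ.
τ = (3.97×10⁻¹¹)(0.09081)·sin18° = 1.114×10⁻¹² N·m.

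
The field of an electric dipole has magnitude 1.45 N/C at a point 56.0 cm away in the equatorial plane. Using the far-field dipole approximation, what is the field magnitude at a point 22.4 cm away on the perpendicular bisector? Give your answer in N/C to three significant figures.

E ≈ 22.7 N/C

Dipole fields scale as 1/r³ in the far field; the geometry is the same at both points.
E₂ = E₁ · (r₁/r₂)³ = 1.45 · (56.0/22.4)³.
(r₁/r₂)³ = (2.5)³ = 15.63.
E₂ ≈ 22.66 N/C.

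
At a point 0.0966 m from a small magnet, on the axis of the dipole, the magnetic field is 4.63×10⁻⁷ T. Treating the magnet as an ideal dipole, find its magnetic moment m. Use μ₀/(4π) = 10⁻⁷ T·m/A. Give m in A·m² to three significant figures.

On axis B = (μ₀/4π)·2m/r³, so m = Br³·4π/(μ₀·2).
m = (4.63×10⁻⁷)·(0.0966)³ / (2·10⁻⁷) = 0.002087 A·m².

m ≈ 0.00209 A·m²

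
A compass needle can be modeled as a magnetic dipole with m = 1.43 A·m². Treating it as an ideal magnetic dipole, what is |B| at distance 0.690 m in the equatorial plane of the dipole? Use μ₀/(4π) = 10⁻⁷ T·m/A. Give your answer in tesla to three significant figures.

B ≈ 4.35×10⁻⁷ T

In the equatorial plane B = (μ₀/4π)·m/r³ (half the axial value).
B = (10⁻⁷)·(1.43) / (0.690)³ = 4.353×10⁻⁷ T.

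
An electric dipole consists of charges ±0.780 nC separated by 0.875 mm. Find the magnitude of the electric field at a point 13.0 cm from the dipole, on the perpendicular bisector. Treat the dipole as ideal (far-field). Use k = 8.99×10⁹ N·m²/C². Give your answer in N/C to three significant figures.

E ≈ 2.79 N/C

Dipole moment p = qd = (7.80×10⁻¹⁰ C)(8.75×10⁻⁴ m) = 6.825×10⁻¹³ C·m.
On the perpendicular bisector E = kp/r³ (half the axial value at the same distance).
E = (8.99×10⁹)(6.825×10⁻¹³) / (0.130)³ = 2.793 N/C.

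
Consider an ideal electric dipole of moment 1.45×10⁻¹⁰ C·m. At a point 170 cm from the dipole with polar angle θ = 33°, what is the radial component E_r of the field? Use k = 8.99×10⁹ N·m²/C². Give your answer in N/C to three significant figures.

E_r ≈ 0.445 N/C

For a dipole, E_r = (2kp cosθ)/r³.
kp/r³ = (8.99×10⁹)(1.45×10⁻¹⁰)/(1.70)³ = 0.2653 N/C.
E_r = 2·0.2653·cos33° = 0.4450 N/C.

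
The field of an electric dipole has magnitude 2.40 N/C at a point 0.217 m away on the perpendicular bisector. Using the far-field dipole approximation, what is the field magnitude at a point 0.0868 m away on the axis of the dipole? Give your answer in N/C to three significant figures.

Dipole fields scale as 1/r³ in the far field.
The axial field is twice the equatorial field at the same r, so the geometry factor is 2/1.
E₂ = E₁ · (2/1) · (r₁/r₂)³ = 2.40 · 2 · (0.217/0.0868)³.
(r₁/r₂)³ = (2.5)³ = 15.62.
E₂ ≈ 75.00 N/C.

E ≈ 75.0 N/C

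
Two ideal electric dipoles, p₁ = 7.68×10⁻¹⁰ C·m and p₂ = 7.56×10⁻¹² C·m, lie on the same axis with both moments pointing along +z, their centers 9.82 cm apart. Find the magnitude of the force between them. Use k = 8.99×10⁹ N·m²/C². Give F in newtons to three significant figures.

F ≈ 3.37×10⁻⁶ N

On-axis field of dipole 1 at distance r: E = 2kp₁/r³. Force on dipole 2 is F = p₂·dE/dr (gradient along axis).
dE/dr = −6kp₁/r⁴, so |F| = 6kp₁p₂/r⁴ (attractive for aligned moments).
F = 6(8.99×10⁹)(7.68×10⁻¹⁰)(7.56×10⁻¹²)/(0.0982)⁴ = 3.368×10⁻⁶ N.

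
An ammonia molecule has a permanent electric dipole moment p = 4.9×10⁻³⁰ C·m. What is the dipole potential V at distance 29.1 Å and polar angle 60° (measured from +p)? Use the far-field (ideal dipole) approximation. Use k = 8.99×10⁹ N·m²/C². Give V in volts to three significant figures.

The dipole potential is V = kp cosθ / r².
V = (8.99×10⁹)(4.90×10⁻³⁰)·cos60° / (2.91×10⁻⁹)² = 0.002601 V.

V ≈ 0.00260 V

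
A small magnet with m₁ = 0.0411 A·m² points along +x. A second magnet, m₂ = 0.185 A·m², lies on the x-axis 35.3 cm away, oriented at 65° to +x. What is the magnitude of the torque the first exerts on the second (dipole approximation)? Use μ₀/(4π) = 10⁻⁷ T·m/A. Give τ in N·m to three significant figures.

Dipole B is on the axis of dipole A, so B₁ there is axial: B₁ = (μ₀/4π)·2m₁/r³ along +x.
B₁ = 2(10⁻⁷)(0.0411)/(0.353)³ = 1.869×10⁻⁷ T.
τ = m₂ B₁ sinθ.
τ = (0.185)(1.869×10⁻⁷)·sin65° = 3.133×10⁻⁸ N·m.

τ ≈ 3.13×10⁻⁸ N·m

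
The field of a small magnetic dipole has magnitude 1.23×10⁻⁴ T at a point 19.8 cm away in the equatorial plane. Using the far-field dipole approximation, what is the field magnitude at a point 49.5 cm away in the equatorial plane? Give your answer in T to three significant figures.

B ≈ 7.87×10⁻⁶ T

Dipole fields scale as 1/r³ in the far field; the geometry is the same at both points.
B₂ = B₁ · (r₁/r₂)³ = 1.23×10⁻⁴ · (19.8/49.5)³.
(r₁/r₂)³ = (0.4)³ = 0.064.
B₂ ≈ 7.872×10⁻⁶ T.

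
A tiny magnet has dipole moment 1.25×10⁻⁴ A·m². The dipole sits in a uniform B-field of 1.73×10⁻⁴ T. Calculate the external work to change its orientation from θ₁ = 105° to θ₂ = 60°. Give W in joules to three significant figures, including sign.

W_ext = ΔU = −mB cosθ₂ + mB cosθ₁ = mB(cosθ₁ − cosθ₂).
W = (1.25×10⁻⁴)(1.73×10⁻⁴)·(cos105° − cos60°) = (2.162×10⁻⁸)·(-0.7588) = -1.641×10⁻⁸ J.

W ≈ -1.64×10⁻⁸ J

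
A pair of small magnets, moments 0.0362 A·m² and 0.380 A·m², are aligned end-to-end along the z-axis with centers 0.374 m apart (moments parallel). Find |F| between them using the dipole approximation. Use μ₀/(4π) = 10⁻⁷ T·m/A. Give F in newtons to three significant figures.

F ≈ 4.22×10⁻⁷ N

On-axis B of dipole 1: B = (μ₀/4π)·2m₁/r³. Force on dipole 2: F = m₂·dB/dr.
dB/dr = −(μ₀/4π)·6m₁/r⁴, so |F| = (μ₀/4π)·6m₁m₂/r⁴.
F = 6(10⁻⁷)(0.0362)(0.380)/(0.374)⁴ = 4.218×10⁻⁷ N.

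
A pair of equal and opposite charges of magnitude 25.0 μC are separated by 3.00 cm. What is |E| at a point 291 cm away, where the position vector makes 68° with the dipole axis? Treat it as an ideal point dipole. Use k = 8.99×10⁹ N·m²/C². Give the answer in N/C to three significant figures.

E ≈ 326 N/C

Dipole moment p = qd = (2.50×10⁻⁵ C)(0.0300 m) = 7.50×10⁻⁷ C·m.
At angle θ the dipole field magnitude is E = (kp/r³)·√(1 + 3cos²θ).
kp/r³ = (8.99×10⁹)(7.50×10⁻⁷) / (2.91)³ = 273.6 N/C.
√(1 + 3cos²68°) = √(1 + 3·0.1403) = √1.4210 ≈ 1.1921.
E ≈ 273.6 × 1.192 = 326.2 N/C.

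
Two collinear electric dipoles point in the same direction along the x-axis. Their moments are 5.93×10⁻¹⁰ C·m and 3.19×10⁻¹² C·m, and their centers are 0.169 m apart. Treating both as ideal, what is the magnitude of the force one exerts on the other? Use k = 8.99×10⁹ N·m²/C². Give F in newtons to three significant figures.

On-axis field of dipole 1 at distance r: E = 2kp₁/r³. Force on dipole 2 is F = p₂·dE/dr (gradient along axis).
dE/dr = −6kp₁/r⁴, so |F| = 6kp₁p₂/r⁴ (attractive for aligned moments).
F = 6(8.99×10⁹)(5.93×10⁻¹⁰)(3.19×10⁻¹²)/(0.169)⁴ = 1.251×10⁻⁷ N.

F ≈ 1.25×10⁻⁷ N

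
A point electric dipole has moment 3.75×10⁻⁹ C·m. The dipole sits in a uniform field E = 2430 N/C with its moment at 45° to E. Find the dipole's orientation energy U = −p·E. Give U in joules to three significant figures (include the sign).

U ≈ -6.44×10⁻⁶ J

U = −p·E = −pE cosθ.
U = −(3.75×10⁻⁹)(2430)·cos45° = -6.444×10⁻⁶ J.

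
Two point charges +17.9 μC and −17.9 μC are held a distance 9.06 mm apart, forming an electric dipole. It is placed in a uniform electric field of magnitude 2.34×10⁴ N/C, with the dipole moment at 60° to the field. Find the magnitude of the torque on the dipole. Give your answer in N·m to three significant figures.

τ ≈ 0.00329 N·m

Dipole moment p = qd = (1.79×10⁻⁵ C)(0.00906 m) = 1.622×10⁻⁷ C·m.
Torque on an electric dipole: τ = pE sinθ.
τ = (1.622×10⁻⁷)(2.34×10⁴)·sin60° = 0.003287 N·m.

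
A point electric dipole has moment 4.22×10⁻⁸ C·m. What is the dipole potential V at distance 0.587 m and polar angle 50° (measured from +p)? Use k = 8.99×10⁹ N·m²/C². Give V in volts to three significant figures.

The dipole potential is V = kp cosθ / r².
V = (8.99×10⁹)(4.22×10⁻⁸)·cos50° / (0.587)² = 707.7 V.

V ≈ 708 V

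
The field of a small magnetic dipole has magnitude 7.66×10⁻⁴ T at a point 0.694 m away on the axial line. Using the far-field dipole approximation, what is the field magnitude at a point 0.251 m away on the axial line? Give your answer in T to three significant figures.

B ≈ 0.0162 T

Dipole fields scale as 1/r³ in the far field; the geometry is the same at both points.
B₂ = B₁ · (r₁/r₂)³ = 7.66×10⁻⁴ · (0.694/0.251)³.
(r₁/r₂)³ = (2.765)³ = 21.14.
B₂ ≈ 0.01619 T.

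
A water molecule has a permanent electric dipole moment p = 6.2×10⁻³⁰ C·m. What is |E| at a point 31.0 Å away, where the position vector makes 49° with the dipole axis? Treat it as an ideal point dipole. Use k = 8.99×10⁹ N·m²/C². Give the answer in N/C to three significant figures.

At angle θ the dipole field magnitude is E = (kp/r³)·√(1 + 3cos²θ).
kp/r³ = (8.99×10⁹)(6.20×10⁻³⁰) / (3.10×10⁻⁹)³ = 1.871×10⁶ N/C.
√(1 + 3cos²49°) = √(1 + 3·0.4304) = √2.2912 ≈ 1.5137.
E ≈ 1.871×10⁶ × 1.514 = 2.832×10⁶ N/C.

E ≈ 2.83×10⁶ N/C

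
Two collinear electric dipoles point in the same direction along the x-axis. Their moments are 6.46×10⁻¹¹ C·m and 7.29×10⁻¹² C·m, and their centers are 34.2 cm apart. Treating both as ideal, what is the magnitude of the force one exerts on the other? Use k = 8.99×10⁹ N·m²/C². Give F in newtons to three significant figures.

F ≈ 1.86×10⁻⁹ N

On-axis field of dipole 1 at distance r: E = 2kp₁/r³. Force on dipole 2 is F = p₂·dE/dr (gradient along axis).
dE/dr = −6kp₁/r⁴, so |F| = 6kp₁p₂/r⁴ (attractive for aligned moments).
F = 6(8.99×10⁹)(6.46×10⁻¹¹)(7.29×10⁻¹²)/(0.342)⁴ = 1.857×10⁻⁹ N.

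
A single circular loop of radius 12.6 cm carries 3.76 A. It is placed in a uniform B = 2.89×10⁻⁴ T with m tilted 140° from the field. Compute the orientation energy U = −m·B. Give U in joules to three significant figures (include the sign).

U ≈ 4.15×10⁻⁵ J

Magnetic moment m = IA = Iπa² = (3.76)·π·(0.126)² = 0.1875 A·m².
U = −m·B = −mB cosθ.
U = −(0.1875)(2.89×10⁻⁴)·cos140° = 4.151×10⁻⁵ J.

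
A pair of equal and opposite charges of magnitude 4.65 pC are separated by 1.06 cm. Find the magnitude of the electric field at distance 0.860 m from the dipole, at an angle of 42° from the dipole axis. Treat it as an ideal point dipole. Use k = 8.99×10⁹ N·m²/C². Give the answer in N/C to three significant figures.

Dipole moment p = qd = (4.65×10⁻¹² C)(0.0106 m) = 4.929×10⁻¹⁴ C·m.
At angle θ the dipole field magnitude is E = (kp/r³)·√(1 + 3cos²θ).
kp/r³ = (8.99×10⁹)(4.929×10⁻¹⁴) / (0.860)³ = 6.967×10⁻⁴ N/C.
√(1 + 3cos²42°) = √(1 + 3·0.5523) = √2.6568 ≈ 1.6300.
E ≈ 6.967×10⁻⁴ × 1.630 = 0.001136 N/C.

E ≈ 0.00114 N/C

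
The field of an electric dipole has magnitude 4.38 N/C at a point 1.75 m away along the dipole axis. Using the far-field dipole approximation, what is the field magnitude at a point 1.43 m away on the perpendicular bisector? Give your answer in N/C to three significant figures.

Dipole fields scale as 1/r³ in the far field.
The axial field is twice the equatorial field at the same r, so the geometry factor is 1/2.
E₂ = E₁ · (1/2) · (r₁/r₂)³ = 4.38 · 0.5 · (1.75/1.43)³.
(r₁/r₂)³ = (1.224)³ = 1.833.
E₂ ≈ 4.014 N/C.

E ≈ 4.01 N/C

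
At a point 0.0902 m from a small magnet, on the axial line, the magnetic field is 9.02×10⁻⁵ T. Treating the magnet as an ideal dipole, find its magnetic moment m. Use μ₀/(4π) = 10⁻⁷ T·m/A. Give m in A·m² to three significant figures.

On axis B = (μ₀/4π)·2m/r³, so m = Br³·4π/(μ₀·2).
m = (9.02×10⁻⁵)·(0.0902)³ / (2·10⁻⁷) = 0.3310 A·m².

m ≈ 0.331 A·m²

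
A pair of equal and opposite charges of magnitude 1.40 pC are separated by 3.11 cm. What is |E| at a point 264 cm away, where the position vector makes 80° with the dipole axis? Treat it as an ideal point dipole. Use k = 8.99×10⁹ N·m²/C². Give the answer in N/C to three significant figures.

Dipole moment p = qd = (1.40×10⁻¹² C)(0.0311 m) = 4.354×10⁻¹⁴ C·m.
At angle θ the dipole field magnitude is E = (kp/r³)·√(1 + 3cos²θ).
kp/r³ = (8.99×10⁹)(4.354×10⁻¹⁴) / (2.64)³ = 2.127×10⁻⁵ N/C.
√(1 + 3cos²80°) = √(1 + 3·0.0302) = √1.0905 ≈ 1.0443.
E ≈ 2.127×10⁻⁵ × 1.044 = 2.221×10⁻⁵ N/C.

E ≈ 2.22×10⁻⁵ N/C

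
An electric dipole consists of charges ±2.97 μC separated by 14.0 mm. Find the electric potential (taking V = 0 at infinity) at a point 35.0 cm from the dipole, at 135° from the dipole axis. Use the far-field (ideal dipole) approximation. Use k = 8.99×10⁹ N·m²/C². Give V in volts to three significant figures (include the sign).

V ≈ -2160 V

Dipole moment p = qd = (2.97×10⁻⁶ C)(0.0140 m) = 4.158×10⁻⁸ C·m.
The dipole potential is V = kp cosθ / r².
V = (8.99×10⁹)(4.158×10⁻⁸)·cos135° / (0.350)² = -2158 V.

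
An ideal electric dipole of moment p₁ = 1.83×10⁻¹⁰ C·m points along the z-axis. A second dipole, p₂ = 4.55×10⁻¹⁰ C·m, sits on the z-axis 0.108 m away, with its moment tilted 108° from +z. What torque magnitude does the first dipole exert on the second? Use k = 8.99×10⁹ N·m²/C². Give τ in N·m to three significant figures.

τ ≈ 1.13×10⁻⁶ N·m

The second dipole sits on the axis of the first, so the field there is axial: E₁ = 2kp₁/r³ along +z.
E₁ = 2(8.99×10⁹)(1.83×10⁻¹⁰)/(0.108)³ = 2612 N/C.
Torque on the second dipole: τ = p₂ E₁ sinθ.
τ = (4.55×10⁻¹⁰)(2612)·sin108° = 1.130×10⁻⁶ N·m.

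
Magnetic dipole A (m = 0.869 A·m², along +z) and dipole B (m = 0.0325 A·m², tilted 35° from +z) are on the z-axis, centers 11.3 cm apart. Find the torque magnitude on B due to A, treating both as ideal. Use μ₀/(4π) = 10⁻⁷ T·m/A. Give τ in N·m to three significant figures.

Dipole B is on the axis of dipole A, so B₁ there is axial: B₁ = (μ₀/4π)·2m₁/r³ along +z.
B₁ = 2(10⁻⁷)(0.869)/(0.113)³ = 1.205×10⁻⁴ T.
τ = m₂ B₁ sinθ.
τ = (0.0325)(1.205×10⁻⁴)·sin35° = 2.245×10⁻⁶ N·m.

τ ≈ 2.25×10⁻⁶ N·m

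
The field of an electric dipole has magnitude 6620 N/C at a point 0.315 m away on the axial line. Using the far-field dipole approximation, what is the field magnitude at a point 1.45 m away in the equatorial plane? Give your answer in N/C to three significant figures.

E ≈ 33.9 N/C

Dipole fields scale as 1/r³ in the far field.
The axial field is twice the equatorial field at the same r, so the geometry factor is 1/2.
E₂ = E₁ · (1/2) · (r₁/r₂)³ = 6620 · 0.5 · (0.315/1.45)³.
(r₁/r₂)³ = (0.2172)³ = 0.01025.
E₂ ≈ 33.94 N/C.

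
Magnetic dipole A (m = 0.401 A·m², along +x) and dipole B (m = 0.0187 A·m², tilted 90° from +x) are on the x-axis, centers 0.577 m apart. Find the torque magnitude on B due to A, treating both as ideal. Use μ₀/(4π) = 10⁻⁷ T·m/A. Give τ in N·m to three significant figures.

Dipole B is on the axis of dipole A, so B₁ there is axial: B₁ = (μ₀/4π)·2m₁/r³ along +x.
B₁ = 2(10⁻⁷)(0.401)/(0.577)³ = 4.175×10⁻⁷ T.
τ = m₂ B₁ sinθ.
τ = (0.0187)(4.175×10⁻⁷)·sin90° = 7.807×10⁻⁹ N·m.

τ ≈ 7.81×10⁻⁹ N·m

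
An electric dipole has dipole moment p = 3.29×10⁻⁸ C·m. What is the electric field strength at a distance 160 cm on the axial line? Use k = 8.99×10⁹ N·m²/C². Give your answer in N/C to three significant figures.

E ≈ 144 N/C

On the dipole axis E = 2kp/r³.
E = 2·(8.99×10⁹)(3.29×10⁻⁸) / (1.60)³ = 144.4 N/C.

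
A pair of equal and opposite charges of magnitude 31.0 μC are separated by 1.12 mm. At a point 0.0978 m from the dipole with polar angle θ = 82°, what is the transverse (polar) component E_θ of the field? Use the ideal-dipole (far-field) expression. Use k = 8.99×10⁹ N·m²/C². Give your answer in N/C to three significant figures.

E_θ ≈ 3.30×10⁵ N/C

Dipole moment p = qd = (3.10×10⁻⁵ C)(0.00112 m) = 3.472×10⁻⁸ C·m.
For a dipole, E_θ = (kp sinθ)/r³.
kp/r³ = (8.99×10⁹)(3.472×10⁻⁸)/(0.0978)³ = 3.337×10⁵ N/C.
E_θ = 3.337×10⁵·sin82° = 3.304×10⁵ N/C.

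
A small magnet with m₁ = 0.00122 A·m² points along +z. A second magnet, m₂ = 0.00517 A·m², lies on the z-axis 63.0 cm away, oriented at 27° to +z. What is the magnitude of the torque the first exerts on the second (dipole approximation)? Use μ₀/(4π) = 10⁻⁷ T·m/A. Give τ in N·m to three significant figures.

τ ≈ 2.29×10⁻¹² N·m

Dipole B is on the axis of dipole A, so B₁ there is axial: B₁ = (μ₀/4π)·2m₁/r³ along +z.
B₁ = 2(10⁻⁷)(0.00122)/(0.630)³ = 9.758×10⁻¹⁰ T.
τ = m₂ B₁ sinθ.
τ = (0.00517)(9.758×10⁻¹⁰)·sin27° = 2.290×10⁻¹² N·m.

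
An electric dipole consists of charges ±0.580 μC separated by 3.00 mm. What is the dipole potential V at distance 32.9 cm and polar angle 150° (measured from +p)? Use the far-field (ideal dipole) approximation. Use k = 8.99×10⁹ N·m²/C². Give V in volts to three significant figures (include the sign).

Dipole moment p = qd = (5.80×10⁻⁷ C)(0.00300 m) = 1.74×10⁻⁹ C·m.
The dipole potential is V = kp cosθ / r².
V = (8.99×10⁹)(1.74×10⁻⁹)·cos150° / (0.329)² = -125.2 V.

V ≈ -125 V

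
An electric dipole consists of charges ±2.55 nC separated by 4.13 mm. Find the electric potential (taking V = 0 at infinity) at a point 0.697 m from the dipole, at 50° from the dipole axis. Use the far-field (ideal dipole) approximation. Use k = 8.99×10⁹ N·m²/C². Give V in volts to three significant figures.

Dipole moment p = qd = (2.55×10⁻⁹ C)(0.00413 m) = 1.053×10⁻¹¹ C·m.
The dipole potential is V = kp cosθ / r².
V = (8.99×10⁹)(1.053×10⁻¹¹)·cos50° / (0.697)² = 0.1253 V.

V ≈ 0.125 V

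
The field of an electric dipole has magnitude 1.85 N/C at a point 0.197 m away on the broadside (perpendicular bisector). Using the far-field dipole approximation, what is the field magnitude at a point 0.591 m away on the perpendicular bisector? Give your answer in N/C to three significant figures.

E ≈ 0.0685 N/C

Dipole fields scale as 1/r³ in the far field; the geometry is the same at both points.
E₂ = E₁ · (r₁/r₂)³ = 1.85 · (0.197/0.591)³.
(r₁/r₂)³ = (0.3333)³ = 0.03704.
E₂ ≈ 0.06852 N/C.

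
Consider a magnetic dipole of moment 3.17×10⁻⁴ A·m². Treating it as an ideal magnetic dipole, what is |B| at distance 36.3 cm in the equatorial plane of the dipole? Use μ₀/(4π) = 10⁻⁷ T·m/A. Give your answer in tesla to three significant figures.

In the equatorial plane B = (μ₀/4π)·m/r³ (half the axial value).
B = (10⁻⁷)·(3.17×10⁻⁴) / (0.363)³ = 6.627×10⁻¹⁰ T.

B ≈ 6.63×10⁻¹⁰ T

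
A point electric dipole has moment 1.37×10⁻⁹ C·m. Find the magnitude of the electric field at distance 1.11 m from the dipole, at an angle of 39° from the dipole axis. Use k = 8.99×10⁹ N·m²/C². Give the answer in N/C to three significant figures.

E ≈ 15.1 N/C

At angle θ the dipole field magnitude is E = (kp/r³)·√(1 + 3cos²θ).
kp/r³ = (8.99×10⁹)(1.37×10⁻⁹) / (1.11)³ = 9.006 N/C.
√(1 + 3cos²39°) = √(1 + 3·0.6040) = √2.8119 ≈ 1.6769.
E ≈ 9.006 × 1.677 = 15.10 N/C.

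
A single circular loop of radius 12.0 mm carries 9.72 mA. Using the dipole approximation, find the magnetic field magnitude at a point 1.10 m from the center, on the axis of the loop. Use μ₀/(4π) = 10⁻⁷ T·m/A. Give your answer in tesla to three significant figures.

Magnetic moment m = IA = Iπa² = (0.00972)·π·(0.0120)² = 4.397×10⁻⁶ A·m².
On axis B = (μ₀/4π)·2m/r³.
B = 2·(10⁻⁷)·(4.397×10⁻⁶) / (1.10)³ = 6.607×10⁻¹³ T.

B ≈ 6.61×10⁻¹³ T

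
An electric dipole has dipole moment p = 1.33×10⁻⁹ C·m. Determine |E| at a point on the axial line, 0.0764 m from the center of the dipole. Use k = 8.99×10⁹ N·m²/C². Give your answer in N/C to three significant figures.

E ≈ 5.36×10⁴ N/C

On the dipole axis E = 2kp/r³.
E = 2·(8.99×10⁹)(1.33×10⁻⁹) / (0.0764)³ = 5.362×10⁴ N/C.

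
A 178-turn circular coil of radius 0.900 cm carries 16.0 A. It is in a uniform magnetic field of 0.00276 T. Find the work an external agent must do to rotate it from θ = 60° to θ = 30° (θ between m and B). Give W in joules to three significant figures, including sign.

W ≈ -7.32×10⁻⁴ J

m = NIA = NIπa² = 178·(16.0)·π·(0.00900)² = 0.7247 A·m².
W_ext = ΔU = −mB cosθ₂ + mB cosθ₁ = mB(cosθ₁ − cosθ₂).
W = (0.7247)(0.00276)·(cos60° − cos30°) = (0.002000)·(-0.3660) = -7.321×10⁻⁴ J.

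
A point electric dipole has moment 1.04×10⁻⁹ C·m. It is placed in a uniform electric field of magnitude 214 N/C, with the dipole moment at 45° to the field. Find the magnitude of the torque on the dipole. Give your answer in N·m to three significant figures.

τ ≈ 1.57×10⁻⁷ N·m

Torque on an electric dipole: τ = pE sinθ.
τ = (1.04×10⁻⁹)(214)·sin45° = 1.574×10⁻⁷ N·m.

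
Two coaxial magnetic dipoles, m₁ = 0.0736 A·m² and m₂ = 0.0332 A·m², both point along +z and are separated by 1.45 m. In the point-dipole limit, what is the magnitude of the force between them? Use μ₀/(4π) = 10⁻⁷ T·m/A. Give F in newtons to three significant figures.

On-axis B of dipole 1: B = (μ₀/4π)·2m₁/r³. Force on dipole 2: F = m₂·dB/dr.
dB/dr = −(μ₀/4π)·6m₁/r⁴, so |F| = (μ₀/4π)·6m₁m₂/r⁴.
F = 6(10⁻⁷)(0.0736)(0.0332)/(1.45)⁴ = 3.317×10⁻¹⁰ N.

F ≈ 3.32×10⁻¹⁰ N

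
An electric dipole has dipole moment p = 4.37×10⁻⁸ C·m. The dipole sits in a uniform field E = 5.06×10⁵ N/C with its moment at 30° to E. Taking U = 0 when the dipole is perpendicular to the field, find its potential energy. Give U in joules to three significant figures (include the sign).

U ≈ -0.0191 J

U = −p·E = −pE cosθ.
U = −(4.37×10⁻⁸)(5.06×10⁵)·cos30° = -0.01915 J.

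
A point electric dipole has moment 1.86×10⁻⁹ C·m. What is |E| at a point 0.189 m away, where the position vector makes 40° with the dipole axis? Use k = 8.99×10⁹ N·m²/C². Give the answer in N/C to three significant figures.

At angle θ the dipole field magnitude is E = (kp/r³)·√(1 + 3cos²θ).
kp/r³ = (8.99×10⁹)(1.86×10⁻⁹) / (0.189)³ = 2477 N/C.
√(1 + 3cos²40°) = √(1 + 3·0.5868) = √2.7605 ≈ 1.6615.
E ≈ 2477 × 1.661 = 4115 N/C.

E ≈ 4120 N/C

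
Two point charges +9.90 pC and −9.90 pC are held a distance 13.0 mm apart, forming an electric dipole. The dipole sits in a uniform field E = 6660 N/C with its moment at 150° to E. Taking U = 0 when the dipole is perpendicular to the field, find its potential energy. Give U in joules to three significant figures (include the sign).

U ≈ 7.42×10⁻¹⁰ J

Dipole moment p = qd = (9.90×10⁻¹² C)(0.0130 m) = 1.287×10⁻¹³ C·m.
U = −p·E = −pE cosθ.
U = −(1.287×10⁻¹³)(6660)·cos150° = 7.423×10⁻¹⁰ J.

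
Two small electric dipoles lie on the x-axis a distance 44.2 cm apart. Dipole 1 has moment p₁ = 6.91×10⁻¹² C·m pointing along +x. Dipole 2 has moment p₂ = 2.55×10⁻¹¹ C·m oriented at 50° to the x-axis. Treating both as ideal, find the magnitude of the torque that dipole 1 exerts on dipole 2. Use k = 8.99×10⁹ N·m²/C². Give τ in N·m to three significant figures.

The second dipole sits on the axis of the first, so the field there is axial: E₁ = 2kp₁/r³ along +x.
E₁ = 2(8.99×10⁹)(6.91×10⁻¹²)/(0.442)³ = 1.439 N/C.
Torque on the second dipole: τ = p₂ E₁ sinθ.
τ = (2.55×10⁻¹¹)(1.439)·sin50° = 2.811×10⁻¹¹ N·m.

τ ≈ 2.81×10⁻¹¹ N·m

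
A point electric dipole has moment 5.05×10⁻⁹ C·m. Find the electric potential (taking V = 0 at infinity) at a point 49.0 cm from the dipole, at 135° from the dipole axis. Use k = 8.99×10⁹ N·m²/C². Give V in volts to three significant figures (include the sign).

The dipole potential is V = kp cosθ / r².
V = (8.99×10⁹)(5.05×10⁻⁹)·cos135° / (0.490)² = -133.7 V.

V ≈ -134 V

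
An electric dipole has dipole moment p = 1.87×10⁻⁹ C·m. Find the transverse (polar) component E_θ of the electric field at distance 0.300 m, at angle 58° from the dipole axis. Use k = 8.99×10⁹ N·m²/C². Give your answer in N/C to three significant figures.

For a dipole, E_θ = (kp sinθ)/r³.
kp/r³ = (8.99×10⁹)(1.87×10⁻⁹)/(0.300)³ = 622.6 N/C.
E_θ = 622.6·sin58° = 528.0 N/C.

E_θ ≈ 528 N/C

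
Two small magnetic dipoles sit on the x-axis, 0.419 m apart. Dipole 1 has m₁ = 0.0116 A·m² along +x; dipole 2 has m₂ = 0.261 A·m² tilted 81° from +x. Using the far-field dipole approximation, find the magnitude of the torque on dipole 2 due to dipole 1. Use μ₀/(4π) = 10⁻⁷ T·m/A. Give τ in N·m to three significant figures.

τ ≈ 8.13×10⁻⁹ N·m

Dipole B is on the axis of dipole A, so B₁ there is axial: B₁ = (μ₀/4π)·2m₁/r³ along +x.
B₁ = 2(10⁻⁷)(0.0116)/(0.419)³ = 3.154×10⁻⁸ T.
τ = m₂ B₁ sinθ.
τ = (0.261)(3.154×10⁻⁸)·sin81° = 8.130×10⁻⁹ N·m.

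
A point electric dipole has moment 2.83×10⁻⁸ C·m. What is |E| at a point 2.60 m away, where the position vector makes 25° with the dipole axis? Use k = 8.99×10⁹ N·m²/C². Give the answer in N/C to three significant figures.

At angle θ the dipole field magnitude is E = (kp/r³)·√(1 + 3cos²θ).
kp/r³ = (8.99×10⁹)(2.83×10⁻⁸) / (2.60)³ = 14.48 N/C.
√(1 + 3cos²25°) = √(1 + 3·0.8214) = √3.4642 ≈ 1.8612.
E ≈ 14.48 × 1.861 = 26.94 N/C.

E ≈ 26.9 N/C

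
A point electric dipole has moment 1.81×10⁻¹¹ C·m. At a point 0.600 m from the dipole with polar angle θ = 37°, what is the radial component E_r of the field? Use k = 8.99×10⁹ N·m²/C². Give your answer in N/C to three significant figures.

For a dipole, E_r = (2kp cosθ)/r³.
kp/r³ = (8.99×10⁹)(1.81×10⁻¹¹)/(0.600)³ = 0.7533 N/C.
E_r = 2·0.7533·cos37° = 1.203 N/C.

E_r ≈ 1.20 N/C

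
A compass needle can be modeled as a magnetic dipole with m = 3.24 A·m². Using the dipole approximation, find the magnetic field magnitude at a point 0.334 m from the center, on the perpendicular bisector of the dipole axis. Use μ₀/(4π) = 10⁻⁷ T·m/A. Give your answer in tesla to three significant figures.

B ≈ 8.70×10⁻⁶ T

In the equatorial plane B = (μ₀/4π)·m/r³ (half the axial value).
B = (10⁻⁷)·(3.24) / (0.334)³ = 8.696×10⁻⁶ T.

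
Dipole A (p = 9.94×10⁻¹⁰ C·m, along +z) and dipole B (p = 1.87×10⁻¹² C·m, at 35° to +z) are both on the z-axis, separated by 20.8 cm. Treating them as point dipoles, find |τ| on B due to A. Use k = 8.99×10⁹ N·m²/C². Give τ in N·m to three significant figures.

The second dipole sits on the axis of the first, so the field there is axial: E₁ = 2kp₁/r³ along +z.
E₁ = 2(8.99×10⁹)(9.94×10⁻¹⁰)/(0.208)³ = 1986 N/C.
Torque on the second dipole: τ = p₂ E₁ sinθ.
τ = (1.87×10⁻¹²)(1986)·sin35° = 2.130×10⁻⁹ N·m.

τ ≈ 2.13×10⁻⁹ N·m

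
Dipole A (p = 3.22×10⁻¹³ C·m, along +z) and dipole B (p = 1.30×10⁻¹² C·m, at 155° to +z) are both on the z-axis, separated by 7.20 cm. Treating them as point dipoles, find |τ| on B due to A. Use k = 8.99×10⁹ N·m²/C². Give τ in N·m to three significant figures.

The second dipole sits on the axis of the first, so the field there is axial: E₁ = 2kp₁/r³ along +z.
E₁ = 2(8.99×10⁹)(3.22×10⁻¹³)/(0.0720)³ = 15.51 N/C.
Torque on the second dipole: τ = p₂ E₁ sinθ.
τ = (1.30×10⁻¹²)(15.51)·sin155° = 8.522×10⁻¹² N·m.

τ ≈ 8.52×10⁻¹² N·m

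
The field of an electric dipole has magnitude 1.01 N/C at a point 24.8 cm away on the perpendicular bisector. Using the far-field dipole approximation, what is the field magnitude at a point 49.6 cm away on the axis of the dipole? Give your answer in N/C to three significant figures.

E ≈ 0.252 N/C

Dipole fields scale as 1/r³ in the far field.
The axial field is twice the equatorial field at the same r, so the geometry factor is 2/1.
E₂ = E₁ · (2/1) · (r₁/r₂)³ = 1.01 · 2 · (24.8/49.6)³.
(r₁/r₂)³ = (0.5)³ = 0.125.
E₂ ≈ 0.2525 N/C.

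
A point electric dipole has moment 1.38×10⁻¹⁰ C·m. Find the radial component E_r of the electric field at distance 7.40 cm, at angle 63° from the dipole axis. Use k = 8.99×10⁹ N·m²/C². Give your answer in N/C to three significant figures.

For a dipole, E_r = (2kp cosθ)/r³.
kp/r³ = (8.99×10⁹)(1.38×10⁻¹⁰)/(0.0740)³ = 3062 N/C.
E_r = 2·3062·cos63° = 2780 N/C.

E_r ≈ 2780 N/C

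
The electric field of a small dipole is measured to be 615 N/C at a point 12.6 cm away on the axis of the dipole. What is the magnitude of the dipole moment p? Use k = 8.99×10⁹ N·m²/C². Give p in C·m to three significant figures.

p ≈ 6.84×10⁻¹¹ C·m

On axis E = 2kp/r³, so p = Er³/(2k).
p = (615)·(0.126)³ / (2·8.99×10⁹) = 6.842×10⁻¹¹ C·m.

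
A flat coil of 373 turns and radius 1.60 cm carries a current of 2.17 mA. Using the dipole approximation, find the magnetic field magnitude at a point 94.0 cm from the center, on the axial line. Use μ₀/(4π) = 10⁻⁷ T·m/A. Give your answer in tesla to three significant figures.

B ≈ 1.57×10⁻¹⁰ T

m = NIA = NIπa² = 373·(0.00217)·π·(0.0160)² = 6.51×10⁻⁴ A·m².
On axis B = (μ₀/4π)·2m/r³.
B = 2·(10⁻⁷)·(6.51×10⁻⁴) / (0.940)³ = 1.568×10⁻¹⁰ T.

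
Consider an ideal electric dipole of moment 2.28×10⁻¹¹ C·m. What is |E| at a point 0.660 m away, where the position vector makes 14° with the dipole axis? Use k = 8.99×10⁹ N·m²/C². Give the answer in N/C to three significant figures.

E ≈ 1.39 N/C

At angle θ the dipole field magnitude is E = (kp/r³)·√(1 + 3cos²θ).
kp/r³ = (8.99×10⁹)(2.28×10⁻¹¹) / (0.660)³ = 0.7130 N/C.
√(1 + 3cos²14°) = √(1 + 3·0.9415) = √3.8244 ≈ 1.9556.
E ≈ 0.7130 × 1.956 = 1.394 N/C.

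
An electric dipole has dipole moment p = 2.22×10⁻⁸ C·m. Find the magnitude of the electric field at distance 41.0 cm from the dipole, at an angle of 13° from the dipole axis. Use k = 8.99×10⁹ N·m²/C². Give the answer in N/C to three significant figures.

E ≈ 5680 N/C

At angle θ the dipole field magnitude is E = (kp/r³)·√(1 + 3cos²θ).
kp/r³ = (8.99×10⁹)(2.22×10⁻⁸) / (0.410)³ = 2896 N/C.
√(1 + 3cos²13°) = √(1 + 3·0.9494) = √3.8482 ≈ 1.9617.
E ≈ 2896 × 1.962 = 5681 N/C.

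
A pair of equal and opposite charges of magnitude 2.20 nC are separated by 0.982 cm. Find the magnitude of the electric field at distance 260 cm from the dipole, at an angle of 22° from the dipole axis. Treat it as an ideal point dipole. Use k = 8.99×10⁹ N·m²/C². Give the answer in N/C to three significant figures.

Dipole moment p = qd = (2.20×10⁻⁹ C)(0.00982 m) = 2.16×10⁻¹¹ C·m.
At angle θ the dipole field magnitude is E = (kp/r³)·√(1 + 3cos²θ).
kp/r³ = (8.99×10⁹)(2.16×10⁻¹¹) / (2.60)³ = 0.01105 N/C.
√(1 + 3cos²22°) = √(1 + 3·0.8597) = √3.5790 ≈ 1.8918.
E ≈ 0.01105 × 1.892 = 0.02090 N/C.

E ≈ 0.0209 N/C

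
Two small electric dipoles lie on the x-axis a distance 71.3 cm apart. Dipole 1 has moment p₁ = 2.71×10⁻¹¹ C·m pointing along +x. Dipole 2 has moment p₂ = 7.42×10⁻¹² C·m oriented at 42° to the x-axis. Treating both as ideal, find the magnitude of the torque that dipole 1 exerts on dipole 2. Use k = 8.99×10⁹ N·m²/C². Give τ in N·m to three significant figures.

The second dipole sits on the axis of the first, so the field there is axial: E₁ = 2kp₁/r³ along +x.
E₁ = 2(8.99×10⁹)(2.71×10⁻¹¹)/(0.713)³ = 1.344 N/C.
Torque on the second dipole: τ = p₂ E₁ sinθ.
τ = (7.42×10⁻¹²)(1.344)·sin42° = 6.674×10⁻¹² N·m.

τ ≈ 6.67×10⁻¹² N·m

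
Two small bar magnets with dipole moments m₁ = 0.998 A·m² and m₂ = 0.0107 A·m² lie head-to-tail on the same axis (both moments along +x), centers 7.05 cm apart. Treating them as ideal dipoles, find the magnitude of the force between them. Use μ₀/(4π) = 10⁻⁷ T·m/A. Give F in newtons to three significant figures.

F ≈ 2.59×10⁻⁴ N

On-axis B of dipole 1: B = (μ₀/4π)·2m₁/r³. Force on dipole 2: F = m₂·dB/dr.
dB/dr = −(μ₀/4π)·6m₁/r⁴, so |F| = (μ₀/4π)·6m₁m₂/r⁴.
F = 6(10⁻⁷)(0.998)(0.0107)/(0.0705)⁴ = 2.594×10⁻⁴ N.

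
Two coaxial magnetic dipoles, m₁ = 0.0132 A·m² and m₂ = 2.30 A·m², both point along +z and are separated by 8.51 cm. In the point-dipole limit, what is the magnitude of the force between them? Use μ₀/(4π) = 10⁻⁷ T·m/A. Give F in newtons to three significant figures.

F ≈ 3.47×10⁻⁴ N

On-axis B of dipole 1: B = (μ₀/4π)·2m₁/r³. Force on dipole 2: F = m₂·dB/dr.
dB/dr = −(μ₀/4π)·6m₁/r⁴, so |F| = (μ₀/4π)·6m₁m₂/r⁴.
F = 6(10⁻⁷)(0.0132)(2.30)/(0.0851)⁴ = 3.473×10⁻⁴ N.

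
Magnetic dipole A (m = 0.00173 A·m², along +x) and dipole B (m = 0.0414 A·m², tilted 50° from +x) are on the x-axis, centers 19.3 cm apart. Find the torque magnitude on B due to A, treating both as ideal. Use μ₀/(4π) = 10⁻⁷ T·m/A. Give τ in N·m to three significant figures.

Dipole B is on the axis of dipole A, so B₁ there is axial: B₁ = (μ₀/4π)·2m₁/r³ along +x.
B₁ = 2(10⁻⁷)(0.00173)/(0.193)³ = 4.813×10⁻⁸ T.
τ = m₂ B₁ sinθ.
τ = (0.0414)(4.813×10⁻⁸)·sin50° = 1.526×10⁻⁹ N·m.

τ ≈ 1.53×10⁻⁹ N·m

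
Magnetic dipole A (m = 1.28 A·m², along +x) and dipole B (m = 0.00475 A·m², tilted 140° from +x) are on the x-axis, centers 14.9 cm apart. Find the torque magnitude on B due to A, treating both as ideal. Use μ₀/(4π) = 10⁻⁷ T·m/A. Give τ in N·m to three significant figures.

Dipole B is on the axis of dipole A, so B₁ there is axial: B₁ = (μ₀/4π)·2m₁/r³ along +x.
B₁ = 2(10⁻⁷)(1.28)/(0.149)³ = 7.739×10⁻⁵ T.
τ = m₂ B₁ sinθ.
τ = (0.00475)(7.739×10⁻⁵)·sin140° = 2.363×10⁻⁷ N·m.

τ ≈ 2.36×10⁻⁷ N·m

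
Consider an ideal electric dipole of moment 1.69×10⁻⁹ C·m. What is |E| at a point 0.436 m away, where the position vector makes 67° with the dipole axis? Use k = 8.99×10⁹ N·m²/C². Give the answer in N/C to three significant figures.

At angle θ the dipole field magnitude is E = (kp/r³)·√(1 + 3cos²θ).
kp/r³ = (8.99×10⁹)(1.69×10⁻⁹) / (0.436)³ = 183.3 N/C.
√(1 + 3cos²67°) = √(1 + 3·0.1527) = √1.4580 ≈ 1.2075.
E ≈ 183.3 × 1.207 = 221.3 N/C.

E ≈ 221 N/C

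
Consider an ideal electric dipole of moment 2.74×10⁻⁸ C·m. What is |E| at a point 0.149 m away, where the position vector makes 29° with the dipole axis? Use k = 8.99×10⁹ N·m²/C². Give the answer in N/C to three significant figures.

At angle θ the dipole field magnitude is E = (kp/r³)·√(1 + 3cos²θ).
kp/r³ = (8.99×10⁹)(2.74×10⁻⁸) / (0.149)³ = 7.446×10⁴ N/C.
√(1 + 3cos²29°) = √(1 + 3·0.7650) = √3.2949 ≈ 1.8152.
E ≈ 7.446×10⁴ × 1.815 = 1.352×10⁵ N/C.

E ≈ 1.35×10⁵ N/C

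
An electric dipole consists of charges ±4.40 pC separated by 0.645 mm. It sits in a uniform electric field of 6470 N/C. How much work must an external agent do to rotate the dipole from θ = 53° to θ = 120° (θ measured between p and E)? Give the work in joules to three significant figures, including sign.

W ≈ 2.02×10⁻¹¹ J

Dipole moment p = qd = (4.40×10⁻¹² C)(6.45×10⁻⁴ m) = 2.838×10⁻¹⁵ C·m.
W_ext = ΔU = U(θ₂) − U(θ₁) = −pE cosθ₂ − (−pE cosθ₁) = pE(cosθ₁ − cosθ₂).
W = (2.838×10⁻¹⁵)(6470)·(cos53° − cos120°) = (1.836×10⁻¹¹)·(+1.1018) = 2.023×10⁻¹¹ J.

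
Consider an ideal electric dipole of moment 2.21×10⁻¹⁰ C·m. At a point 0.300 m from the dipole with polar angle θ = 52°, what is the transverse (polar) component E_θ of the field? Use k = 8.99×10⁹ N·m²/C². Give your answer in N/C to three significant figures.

E_θ ≈ 58.0 N/C

For a dipole, E_θ = (kp sinθ)/r³.
kp/r³ = (8.99×10⁹)(2.21×10⁻¹⁰)/(0.300)³ = 73.58 N/C.
E_θ = 73.58·sin52° = 57.99 N/C.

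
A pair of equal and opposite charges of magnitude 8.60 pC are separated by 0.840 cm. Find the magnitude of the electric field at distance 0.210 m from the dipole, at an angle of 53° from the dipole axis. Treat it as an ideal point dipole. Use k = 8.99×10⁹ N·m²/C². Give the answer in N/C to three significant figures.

E ≈ 0.101 N/C

Dipole moment p = qd = (8.60×10⁻¹² C)(0.00840 m) = 7.224×10⁻¹⁴ C·m.
At angle θ the dipole field magnitude is E = (kp/r³)·√(1 + 3cos²θ).
kp/r³ = (8.99×10⁹)(7.224×10⁻¹⁴) / (0.210)³ = 0.07013 N/C.
√(1 + 3cos²53°) = √(1 + 3·0.3622) = √2.0865 ≈ 1.4445.
E ≈ 0.07013 × 1.444 = 0.1013 N/C.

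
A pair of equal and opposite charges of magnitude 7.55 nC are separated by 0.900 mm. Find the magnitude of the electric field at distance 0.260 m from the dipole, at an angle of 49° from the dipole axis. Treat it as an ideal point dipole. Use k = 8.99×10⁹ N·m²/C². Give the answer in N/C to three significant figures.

Dipole moment p = qd = (7.55×10⁻⁹ C)(9.00×10⁻⁴ m) = 6.795×10⁻¹² C·m.
At angle θ the dipole field magnitude is E = (kp/r³)·√(1 + 3cos²θ).
kp/r³ = (8.99×10⁹)(6.795×10⁻¹²) / (0.260)³ = 3.476 N/C.
√(1 + 3cos²49°) = √(1 + 3·0.4304) = √2.2912 ≈ 1.5137.
E ≈ 3.476 × 1.514 = 5.261 N/C.

E ≈ 5.26 N/C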